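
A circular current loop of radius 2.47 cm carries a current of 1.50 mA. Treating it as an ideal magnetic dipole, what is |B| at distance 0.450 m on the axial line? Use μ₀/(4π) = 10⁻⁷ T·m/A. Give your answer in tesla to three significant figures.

Magnetic moment m = IA = Iπa² = (0.00150)·π·(0.0247)² = 2.875×10⁻⁶ A·m².
On axis B = (μ₀/4π)·2m/r³.
B = 2·(10⁻⁷)·(2.875×10⁻⁶) / (0.450)³ = 6.310×10⁻¹² T.

B ≈ 6.31×10⁻¹² T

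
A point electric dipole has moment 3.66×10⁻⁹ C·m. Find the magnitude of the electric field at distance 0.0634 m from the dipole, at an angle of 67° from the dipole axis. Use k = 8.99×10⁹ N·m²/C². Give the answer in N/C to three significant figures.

At angle θ the dipole field magnitude is E = (kp/r³)·√(1 + 3cos²θ).
kp/r³ = (8.99×10⁹)(3.66×10⁻⁹) / (0.0634)³ = 1.291×10⁵ N/C.
√(1 + 3cos²67°) = √(1 + 3·0.1527) = √1.4580 ≈ 1.2075.
E ≈ 1.291×10⁵ × 1.207 = 1.559×10⁵ N/C.

E ≈ 1.56×10⁵ N/C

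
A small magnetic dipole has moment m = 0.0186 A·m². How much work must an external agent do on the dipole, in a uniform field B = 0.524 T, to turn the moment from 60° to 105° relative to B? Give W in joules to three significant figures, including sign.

W_ext = ΔU = −mB cosθ₂ + mB cosθ₁ = mB(cosθ₁ − cosθ₂).
W = (0.0186)(0.524)·(cos60° − cos105°) = (0.009746)·(+0.7588) = 0.007396 J.

W ≈ 0.00740 J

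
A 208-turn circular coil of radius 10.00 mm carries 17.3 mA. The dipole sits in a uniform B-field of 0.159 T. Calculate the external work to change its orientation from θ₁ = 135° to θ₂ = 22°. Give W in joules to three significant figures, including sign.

m = NIA = NIπa² = 208·(0.0173)·π·(0.0100)² = 0.00113 A·m².
W_ext = ΔU = −mB cosθ₂ + mB cosθ₁ = mB(cosθ₁ − cosθ₂).
W = (0.00113)(0.159)·(cos135° − cos22°) = (1.797×10⁻⁴)·(-1.6343) = -2.936×10⁻⁴ J.

W ≈ -2.94×10⁻⁴ J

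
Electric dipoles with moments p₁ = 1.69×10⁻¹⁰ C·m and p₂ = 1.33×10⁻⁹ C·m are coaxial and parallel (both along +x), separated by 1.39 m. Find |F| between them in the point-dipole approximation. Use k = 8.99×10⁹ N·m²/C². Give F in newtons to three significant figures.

On-axis field of dipole 1 at distance r: E = 2kp₁/r³. Force on dipole 2 is F = p₂·dE/dr (gradient along axis).
dE/dr = −6kp₁/r⁴, so |F| = 6kp₁p₂/r⁴ (attractive for aligned moments).
F = 6(8.99×10⁹)(1.69×10⁻¹⁰)(1.33×10⁻⁹)/(1.39)⁴ = 3.248×10⁻⁹ N.

F ≈ 3.25×10⁻⁹ N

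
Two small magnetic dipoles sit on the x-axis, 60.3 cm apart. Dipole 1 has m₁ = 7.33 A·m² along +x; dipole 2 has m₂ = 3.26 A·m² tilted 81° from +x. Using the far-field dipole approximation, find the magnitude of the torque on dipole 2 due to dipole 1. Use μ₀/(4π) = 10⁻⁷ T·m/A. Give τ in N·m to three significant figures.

τ ≈ 2.15×10⁻⁵ N·m

Dipole B is on the axis of dipole A, so B₁ there is axial: B₁ = (μ₀/4π)·2m₁/r³ along +x.
B₁ = 2(10⁻⁷)(7.33)/(0.603)³ = 6.686×10⁻⁶ T.
τ = m₂ B₁ sinθ.
τ = (3.26)(6.686×10⁻⁶)·sin81° = 2.153×10⁻⁵ N·m.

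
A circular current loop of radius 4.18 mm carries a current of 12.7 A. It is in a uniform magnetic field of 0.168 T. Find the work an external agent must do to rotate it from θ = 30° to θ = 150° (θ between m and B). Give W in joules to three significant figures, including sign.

W ≈ 2.03×10⁻⁴ J

Magnetic moment m = IA = Iπa² = (12.7)·π·(0.00418)² = 6.971×10⁻⁴ A·m².
W_ext = ΔU = −mB cosθ₂ + mB cosθ₁ = mB(cosθ₁ − cosθ₂).
W = (6.971×10⁻⁴)(0.168)·(cos30° − cos150°) = (1.171×10⁻⁴)·(+1.7321) = 2.028×10⁻⁴ J.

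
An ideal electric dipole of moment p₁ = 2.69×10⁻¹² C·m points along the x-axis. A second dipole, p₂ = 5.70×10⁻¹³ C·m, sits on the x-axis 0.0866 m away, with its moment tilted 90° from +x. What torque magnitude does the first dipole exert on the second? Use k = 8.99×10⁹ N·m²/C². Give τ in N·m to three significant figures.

τ ≈ 4.24×10⁻¹¹ N·m

The second dipole sits on the axis of the first, so the field there is axial: E₁ = 2kp₁/r³ along +x.
E₁ = 2(8.99×10⁹)(2.69×10⁻¹²)/(0.0866)³ = 74.47 N/C.
Torque on the second dipole: τ = p₂ E₁ sinθ.
τ = (5.70×10⁻¹³)(74.47)·sin90° = 4.245×10⁻¹¹ N·m.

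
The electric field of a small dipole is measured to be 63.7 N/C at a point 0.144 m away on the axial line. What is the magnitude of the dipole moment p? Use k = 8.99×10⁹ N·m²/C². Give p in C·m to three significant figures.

On axis E = 2kp/r³, so p = Er³/(2k).
p = (63.7)·(0.144)³ / (2·8.99×10⁹) = 1.058×10⁻¹¹ C·m.

p ≈ 1.06×10⁻¹¹ C·m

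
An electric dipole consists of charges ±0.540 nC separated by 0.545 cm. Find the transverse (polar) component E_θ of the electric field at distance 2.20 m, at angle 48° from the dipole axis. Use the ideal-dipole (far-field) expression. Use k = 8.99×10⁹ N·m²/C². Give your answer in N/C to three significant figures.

E_θ ≈ 0.00185 N/C

Dipole moment p = qd = (5.40×10⁻¹⁰ C)(0.00545 m) = 2.943×10⁻¹² C·m.
For a dipole, E_θ = (kp sinθ)/r³.
kp/r³ = (8.99×10⁹)(2.943×10⁻¹²)/(2.20)³ = 0.002485 N/C.
E_θ = 0.002485·sin48° = 0.001847 N/C.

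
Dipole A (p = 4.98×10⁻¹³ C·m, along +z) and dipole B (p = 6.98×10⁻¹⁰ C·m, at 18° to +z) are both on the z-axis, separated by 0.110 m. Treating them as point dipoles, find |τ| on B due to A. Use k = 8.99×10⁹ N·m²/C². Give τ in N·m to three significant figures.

τ ≈ 1.45×10⁻⁹ N·m

The second dipole sits on the axis of the first, so the field there is axial: E₁ = 2kp₁/r³ along +z.
E₁ = 2(8.99×10⁹)(4.98×10⁻¹³)/(0.110)³ = 6.727 N/C.
Torque on the second dipole: τ = p₂ E₁ sinθ.
τ = (6.98×10⁻¹⁰)(6.727)·sin18° = 1.451×10⁻⁹ N·m.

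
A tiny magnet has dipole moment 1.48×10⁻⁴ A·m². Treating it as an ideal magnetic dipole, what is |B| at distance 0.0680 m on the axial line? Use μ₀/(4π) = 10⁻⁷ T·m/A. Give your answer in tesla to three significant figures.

B ≈ 9.41×10⁻⁸ T

On axis B = (μ₀/4π)·2m/r³.
B = 2·(10⁻⁷)·(1.48×10⁻⁴) / (0.0680)³ = 9.414×10⁻⁸ T.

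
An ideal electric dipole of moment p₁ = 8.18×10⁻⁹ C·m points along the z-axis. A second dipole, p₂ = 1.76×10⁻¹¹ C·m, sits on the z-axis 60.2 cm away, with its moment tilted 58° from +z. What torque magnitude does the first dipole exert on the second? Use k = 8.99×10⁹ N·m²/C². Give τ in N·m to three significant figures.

τ ≈ 1.01×10⁻⁸ N·m

The second dipole sits on the axis of the first, so the field there is axial: E₁ = 2kp₁/r³ along +z.
E₁ = 2(8.99×10⁹)(8.18×10⁻⁹)/(0.602)³ = 674.1 N/C.
Torque on the second dipole: τ = p₂ E₁ sinθ.
τ = (1.76×10⁻¹¹)(674.1)·sin58° = 1.006×10⁻⁸ N·m.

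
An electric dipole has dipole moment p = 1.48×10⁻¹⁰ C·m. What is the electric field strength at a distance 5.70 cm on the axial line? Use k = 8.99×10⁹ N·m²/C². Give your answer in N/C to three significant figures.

E ≈ 1.44×10⁴ N/C

On the dipole axis E = 2kp/r³.
E = 2·(8.99×10⁹)(1.48×10⁻¹⁰) / (0.0570)³ = 1.437×10⁴ N/C.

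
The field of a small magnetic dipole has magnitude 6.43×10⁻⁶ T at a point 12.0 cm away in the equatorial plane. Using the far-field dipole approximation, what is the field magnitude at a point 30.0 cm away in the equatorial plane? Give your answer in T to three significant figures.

B ≈ 4.12×10⁻⁷ T

Dipole fields scale as 1/r³ in the far field; the geometry is the same at both points.
B₂ = B₁ · (r₁/r₂)³ = 6.43×10⁻⁶ · (12.0/30.0)³.
(r₁/r₂)³ = (0.4)³ = 0.064.
B₂ ≈ 4.115×10⁻⁷ T.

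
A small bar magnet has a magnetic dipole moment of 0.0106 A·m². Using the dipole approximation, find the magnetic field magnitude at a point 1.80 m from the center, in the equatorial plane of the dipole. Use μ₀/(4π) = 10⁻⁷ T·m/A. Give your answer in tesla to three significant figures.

B ≈ 1.82×10⁻¹⁰ T

In the equatorial plane B = (μ₀/4π)·m/r³ (half the axial value).
B = (10⁻⁷)·(0.0106) / (1.80)³ = 1.818×10⁻¹⁰ T.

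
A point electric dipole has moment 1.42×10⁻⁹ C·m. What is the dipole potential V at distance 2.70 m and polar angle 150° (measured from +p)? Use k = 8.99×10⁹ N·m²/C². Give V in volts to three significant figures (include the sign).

The dipole potential is V = kp cosθ / r².
V = (8.99×10⁹)(1.42×10⁻⁹)·cos150° / (2.70)² = -1.517 V.

V ≈ -1.52 V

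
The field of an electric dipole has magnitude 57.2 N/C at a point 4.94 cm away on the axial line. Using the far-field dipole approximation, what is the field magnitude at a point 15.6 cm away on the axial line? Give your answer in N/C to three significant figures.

E ≈ 1.82 N/C

Dipole fields scale as 1/r³ in the far field; the geometry is the same at both points.
E₂ = E₁ · (r₁/r₂)³ = 57.2 · (4.94/15.6)³.
(r₁/r₂)³ = (0.3167)³ = 0.03175.
E₂ ≈ 1.816 N/C.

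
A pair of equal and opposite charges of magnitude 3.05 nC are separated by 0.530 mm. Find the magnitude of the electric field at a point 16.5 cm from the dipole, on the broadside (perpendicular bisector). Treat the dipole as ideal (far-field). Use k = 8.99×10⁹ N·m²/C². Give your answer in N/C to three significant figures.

Dipole moment p = qd = (3.05×10⁻⁹ C)(5.30×10⁻⁴ m) = 1.617×10⁻¹² C·m.
On the perpendicular bisector E = kp/r³ (half the axial value at the same distance).
E = (8.99×10⁹)(1.617×10⁻¹²) / (0.165)³ = 3.236 N/C.

E ≈ 3.24 N/C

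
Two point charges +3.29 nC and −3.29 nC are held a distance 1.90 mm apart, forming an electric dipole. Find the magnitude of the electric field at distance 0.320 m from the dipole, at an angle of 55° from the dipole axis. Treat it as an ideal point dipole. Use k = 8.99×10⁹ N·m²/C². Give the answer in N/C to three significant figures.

Dipole moment p = qd = (3.29×10⁻⁹ C)(0.00190 m) = 6.251×10⁻¹² C·m.
At angle θ the dipole field magnitude is E = (kp/r³)·√(1 + 3cos²θ).
kp/r³ = (8.99×10⁹)(6.251×10⁻¹²) / (0.320)³ = 1.715 N/C.
√(1 + 3cos²55°) = √(1 + 3·0.3290) = √1.9870 ≈ 1.4096.
E ≈ 1.715 × 1.410 = 2.417 N/C.

E ≈ 2.42 N/C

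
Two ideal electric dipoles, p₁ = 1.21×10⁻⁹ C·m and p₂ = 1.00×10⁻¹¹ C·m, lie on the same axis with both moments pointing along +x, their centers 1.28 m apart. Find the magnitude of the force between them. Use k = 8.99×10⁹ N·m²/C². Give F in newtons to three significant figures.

On-axis field of dipole 1 at distance r: E = 2kp₁/r³. Force on dipole 2 is F = p₂·dE/dr (gradient along axis).
dE/dr = −6kp₁/r⁴, so |F| = 6kp₁p₂/r⁴ (attractive for aligned moments).
F = 6(8.99×10⁹)(1.21×10⁻⁹)(1.00×10⁻¹¹)/(1.28)⁴ = 2.431×10⁻¹⁰ N.

F ≈ 2.43×10⁻¹⁰ N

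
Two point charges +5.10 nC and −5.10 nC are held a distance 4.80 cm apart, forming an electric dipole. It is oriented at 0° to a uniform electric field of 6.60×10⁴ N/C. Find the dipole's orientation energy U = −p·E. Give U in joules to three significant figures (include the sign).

Dipole moment p = qd = (5.10×10⁻⁹ C)(0.0480 m) = 2.448×10⁻¹⁰ C·m.
U = −p·E = −pE cosθ.
U = −(2.448×10⁻¹⁰)(6.60×10⁴)·cos0° = -1.616×10⁻⁵ J.

U ≈ -1.62×10⁻⁵ J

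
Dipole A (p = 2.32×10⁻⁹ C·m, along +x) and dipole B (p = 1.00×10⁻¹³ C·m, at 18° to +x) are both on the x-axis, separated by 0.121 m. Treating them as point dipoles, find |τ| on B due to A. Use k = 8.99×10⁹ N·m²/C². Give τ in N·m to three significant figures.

The second dipole sits on the axis of the first, so the field there is axial: E₁ = 2kp₁/r³ along +x.
E₁ = 2(8.99×10⁹)(2.32×10⁻⁹)/(0.121)³ = 2.355×10⁴ N/C.
Torque on the second dipole: τ = p₂ E₁ sinθ.
τ = (1.00×10⁻¹³)(2.355×10⁴)·sin18° = 7.276×10⁻¹⁰ N·m.

τ ≈ 7.28×10⁻¹⁰ N·m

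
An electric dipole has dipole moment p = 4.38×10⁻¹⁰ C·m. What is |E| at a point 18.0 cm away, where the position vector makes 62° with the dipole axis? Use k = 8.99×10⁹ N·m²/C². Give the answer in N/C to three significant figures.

At angle θ the dipole field magnitude is E = (kp/r³)·√(1 + 3cos²θ).
kp/r³ = (8.99×10⁹)(4.38×10⁻¹⁰) / (0.180)³ = 675.2 N/C.
√(1 + 3cos²62°) = √(1 + 3·0.2204) = √1.6612 ≈ 1.2889.
E ≈ 675.2 × 1.289 = 870.2 N/C.

E ≈ 870 N/C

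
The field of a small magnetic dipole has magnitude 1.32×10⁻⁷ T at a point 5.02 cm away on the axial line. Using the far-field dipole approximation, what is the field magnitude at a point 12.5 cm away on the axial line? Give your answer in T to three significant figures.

Dipole fields scale as 1/r³ in the far field; the geometry is the same at both points.
B₂ = B₁ · (r₁/r₂)³ = 1.32×10⁻⁷ · (5.02/12.5)³.
(r₁/r₂)³ = (0.4016)³ = 0.06477.
B₂ ≈ 8.550×10⁻⁹ T.

B ≈ 8.55×10⁻⁹ T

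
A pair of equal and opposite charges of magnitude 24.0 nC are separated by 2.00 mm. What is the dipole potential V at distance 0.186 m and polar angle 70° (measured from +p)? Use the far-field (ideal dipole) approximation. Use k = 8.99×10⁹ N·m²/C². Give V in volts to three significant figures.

Dipole moment p = qd = (2.40×10⁻⁸ C)(0.00200 m) = 4.80×10⁻¹¹ C·m.
The dipole potential is V = kp cosθ / r².
V = (8.99×10⁹)(4.80×10⁻¹¹)·cos70° / (0.186)² = 4.266 V.

V ≈ 4.27 V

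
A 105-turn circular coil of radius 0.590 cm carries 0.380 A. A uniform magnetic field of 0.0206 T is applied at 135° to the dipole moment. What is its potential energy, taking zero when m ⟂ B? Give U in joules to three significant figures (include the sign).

U ≈ 6.36×10⁻⁵ J

m = NIA = NIπa² = 105·(0.380)·π·(0.00590)² = 0.004363 A·m².
U = −m·B = −mB cosθ.
U = −(0.004363)(0.0206)·cos135° = 6.355×10⁻⁵ J.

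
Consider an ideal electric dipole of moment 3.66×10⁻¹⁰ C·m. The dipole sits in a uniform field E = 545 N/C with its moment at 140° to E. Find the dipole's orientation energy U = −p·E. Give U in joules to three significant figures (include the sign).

U = −p·E = −pE cosθ.
U = −(3.66×10⁻¹⁰)(545)·cos140° = 1.528×10⁻⁷ J.

U ≈ 1.53×10⁻⁷ J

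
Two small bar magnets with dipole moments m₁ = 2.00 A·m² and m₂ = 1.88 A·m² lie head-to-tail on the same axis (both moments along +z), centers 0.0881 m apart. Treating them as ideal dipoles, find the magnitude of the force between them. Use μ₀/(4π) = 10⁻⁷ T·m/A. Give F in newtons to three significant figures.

F ≈ 0.0374 N

On-axis B of dipole 1: B = (μ₀/4π)·2m₁/r³. Force on dipole 2: F = m₂·dB/dr.
dB/dr = −(μ₀/4π)·6m₁/r⁴, so |F| = (μ₀/4π)·6m₁m₂/r⁴.
F = 6(10⁻⁷)(2.00)(1.88)/(0.0881)⁴ = 0.03745 N.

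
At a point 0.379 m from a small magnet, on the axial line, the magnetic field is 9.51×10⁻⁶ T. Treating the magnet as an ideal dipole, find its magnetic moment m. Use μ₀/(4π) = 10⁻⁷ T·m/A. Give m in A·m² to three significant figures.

On axis B = (μ₀/4π)·2m/r³, so m = Br³·4π/(μ₀·2).
m = (9.51×10⁻⁶)·(0.379)³ / (2·10⁻⁷) = 2.589 A·m².

m ≈ 2.59 A·m²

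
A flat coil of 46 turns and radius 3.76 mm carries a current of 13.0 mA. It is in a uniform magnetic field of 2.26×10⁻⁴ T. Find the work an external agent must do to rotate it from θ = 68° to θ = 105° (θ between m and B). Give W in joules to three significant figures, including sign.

m = NIA = NIπa² = 46·(0.0130)·π·(0.00376)² = 2.656×10⁻⁵ A·m².
W_ext = ΔU = −mB cosθ₂ + mB cosθ₁ = mB(cosθ₁ − cosθ₂).
W = (2.656×10⁻⁵)(2.26×10⁻⁴)·(cos68° − cos105°) = (6.003×10⁻⁹)·(+0.6334) = 3.802×10⁻⁹ J.

W ≈ 3.80×10⁻⁹ J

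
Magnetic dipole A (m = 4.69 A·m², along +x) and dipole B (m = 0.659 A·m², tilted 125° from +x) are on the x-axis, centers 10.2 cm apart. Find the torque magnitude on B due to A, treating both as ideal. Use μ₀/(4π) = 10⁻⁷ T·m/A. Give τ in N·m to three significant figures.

τ ≈ 4.77×10⁻⁴ N·m

Dipole B is on the axis of dipole A, so B₁ there is axial: B₁ = (μ₀/4π)·2m₁/r³ along +x.
B₁ = 2(10⁻⁷)(4.69)/(0.102)³ = 8.839×10⁻⁴ T.
τ = m₂ B₁ sinθ.
τ = (0.659)(8.839×10⁻⁴)·sin125° = 4.771×10⁻⁴ N·m.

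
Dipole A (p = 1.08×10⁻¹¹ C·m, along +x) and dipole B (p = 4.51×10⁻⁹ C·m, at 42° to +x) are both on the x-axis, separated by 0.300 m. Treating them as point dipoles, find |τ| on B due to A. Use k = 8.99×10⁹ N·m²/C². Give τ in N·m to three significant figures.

The second dipole sits on the axis of the first, so the field there is axial: E₁ = 2kp₁/r³ along +x.
E₁ = 2(8.99×10⁹)(1.08×10⁻¹¹)/(0.300)³ = 7.192 N/C.
Torque on the second dipole: τ = p₂ E₁ sinθ.
τ = (4.51×10⁻⁹)(7.192)·sin42° = 2.170×10⁻⁸ N·m.

τ ≈ 2.17×10⁻⁸ N·m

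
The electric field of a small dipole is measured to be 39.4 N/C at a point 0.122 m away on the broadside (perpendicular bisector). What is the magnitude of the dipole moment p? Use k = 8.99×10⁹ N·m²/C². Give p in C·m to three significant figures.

p ≈ 7.96×10⁻¹² C·m

In the equatorial plane E = kp/r³, so p = Er³/(k).
p = (39.4)·(0.122)³ / (8.99×10⁹) = 7.958×10⁻¹² C·m.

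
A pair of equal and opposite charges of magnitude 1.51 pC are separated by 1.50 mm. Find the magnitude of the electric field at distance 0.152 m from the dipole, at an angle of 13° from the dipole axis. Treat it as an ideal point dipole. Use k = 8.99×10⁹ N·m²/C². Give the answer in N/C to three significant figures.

Dipole moment p = qd = (1.51×10⁻¹² C)(0.00150 m) = 2.265×10⁻¹⁵ C·m.
At angle θ the dipole field magnitude is E = (kp/r³)·√(1 + 3cos²θ).
kp/r³ = (8.99×10⁹)(2.265×10⁻¹⁵) / (0.152)³ = 0.005798 N/C.
√(1 + 3cos²13°) = √(1 + 3·0.9494) = √3.8482 ≈ 1.9617.
E ≈ 0.005798 × 1.962 = 0.01137 N/C.

E ≈ 0.0114 N/C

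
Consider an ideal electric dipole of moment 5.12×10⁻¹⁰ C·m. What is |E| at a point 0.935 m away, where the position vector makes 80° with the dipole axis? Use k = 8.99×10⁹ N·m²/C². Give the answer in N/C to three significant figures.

E ≈ 5.88 N/C

At angle θ the dipole field magnitude is E = (kp/r³)·√(1 + 3cos²θ).
kp/r³ = (8.99×10⁹)(5.12×10⁻¹⁰) / (0.935)³ = 5.631 N/C.
√(1 + 3cos²80°) = √(1 + 3·0.0302) = √1.0905 ≈ 1.0443.
E ≈ 5.631 × 1.044 = 5.880 N/C.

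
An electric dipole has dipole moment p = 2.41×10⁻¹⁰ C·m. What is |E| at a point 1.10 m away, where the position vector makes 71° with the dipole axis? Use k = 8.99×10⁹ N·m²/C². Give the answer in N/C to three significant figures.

E ≈ 1.87 N/C

At angle θ the dipole field magnitude is E = (kp/r³)·√(1 + 3cos²θ).
kp/r³ = (8.99×10⁹)(2.41×10⁻¹⁰) / (1.10)³ = 1.628 N/C.
√(1 + 3cos²71°) = √(1 + 3·0.1060) = √1.3180 ≈ 1.1480.
E ≈ 1.628 × 1.148 = 1.869 N/C.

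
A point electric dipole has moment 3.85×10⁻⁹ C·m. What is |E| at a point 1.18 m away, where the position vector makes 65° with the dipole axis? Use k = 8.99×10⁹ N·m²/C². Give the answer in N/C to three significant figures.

E ≈ 26.1 N/C

At angle θ the dipole field magnitude is E = (kp/r³)·√(1 + 3cos²θ).
kp/r³ = (8.99×10⁹)(3.85×10⁻⁹) / (1.18)³ = 21.07 N/C.
√(1 + 3cos²65°) = √(1 + 3·0.1786) = √1.5358 ≈ 1.2393.
E ≈ 21.07 × 1.239 = 26.11 N/C.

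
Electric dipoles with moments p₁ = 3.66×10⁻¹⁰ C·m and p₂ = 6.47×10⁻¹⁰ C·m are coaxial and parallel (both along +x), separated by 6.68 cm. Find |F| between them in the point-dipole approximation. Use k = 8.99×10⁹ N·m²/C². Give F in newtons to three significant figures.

F ≈ 6.41×10⁻⁴ N

On-axis field of dipole 1 at distance r: E = 2kp₁/r³. Force on dipole 2 is F = p₂·dE/dr (gradient along axis).
dE/dr = −6kp₁/r⁴, so |F| = 6kp₁p₂/r⁴ (attractive for aligned moments).
F = 6(8.99×10⁹)(3.66×10⁻¹⁰)(6.47×10⁻¹⁰)/(0.0668)⁴ = 6.415×10⁻⁴ N.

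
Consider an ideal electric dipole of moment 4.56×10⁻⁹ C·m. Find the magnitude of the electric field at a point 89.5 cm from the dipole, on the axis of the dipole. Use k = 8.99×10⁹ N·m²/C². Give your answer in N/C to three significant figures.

On the dipole axis E = 2kp/r³.
E = 2·(8.99×10⁹)(4.56×10⁻⁹) / (0.895)³ = 114.4 N/C.

E ≈ 114 N/C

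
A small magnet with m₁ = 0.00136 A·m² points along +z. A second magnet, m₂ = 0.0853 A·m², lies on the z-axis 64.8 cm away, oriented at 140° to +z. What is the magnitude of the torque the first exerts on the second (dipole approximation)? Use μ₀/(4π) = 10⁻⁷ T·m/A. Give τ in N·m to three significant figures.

Dipole B is on the axis of dipole A, so B₁ there is axial: B₁ = (μ₀/4π)·2m₁/r³ along +z.
B₁ = 2(10⁻⁷)(0.00136)/(0.648)³ = 9.996×10⁻¹⁰ T.
τ = m₂ B₁ sinθ.
τ = (0.0853)(9.996×10⁻¹⁰)·sin140° = 5.481×10⁻¹¹ N·m.

τ ≈ 5.48×10⁻¹¹ N·m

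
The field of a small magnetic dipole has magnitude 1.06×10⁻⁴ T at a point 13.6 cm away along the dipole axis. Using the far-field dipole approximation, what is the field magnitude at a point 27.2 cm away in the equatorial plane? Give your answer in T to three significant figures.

B ≈ 6.62×10⁻⁶ T

Dipole fields scale as 1/r³ in the far field.
The axial field is twice the equatorial field at the same r, so the geometry factor is 1/2.
B₂ = B₁ · (1/2) · (r₁/r₂)³ = 1.06×10⁻⁴ · 0.5 · (13.6/27.2)³.
(r₁/r₂)³ = (0.5)³ = 0.125.
B₂ ≈ 6.625×10⁻⁶ T.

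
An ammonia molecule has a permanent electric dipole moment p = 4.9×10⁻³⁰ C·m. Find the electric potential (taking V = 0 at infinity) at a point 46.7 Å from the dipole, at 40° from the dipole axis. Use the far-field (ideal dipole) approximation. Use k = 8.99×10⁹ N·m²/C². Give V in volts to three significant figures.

The dipole potential is V = kp cosθ / r².
V = (8.99×10⁹)(4.90×10⁻³⁰)·cos40° / (4.67×10⁻⁹)² = 0.001547 V.

V ≈ 0.00155 V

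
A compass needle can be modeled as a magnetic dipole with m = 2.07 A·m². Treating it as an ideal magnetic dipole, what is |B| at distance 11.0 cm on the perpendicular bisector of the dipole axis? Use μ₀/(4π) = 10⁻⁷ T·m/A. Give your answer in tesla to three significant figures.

In the equatorial plane B = (μ₀/4π)·m/r³ (half the axial value).
B = (10⁻⁷)·(2.07) / (0.110)³ = 1.555×10⁻⁴ T.

B ≈ 1.56×10⁻⁴ T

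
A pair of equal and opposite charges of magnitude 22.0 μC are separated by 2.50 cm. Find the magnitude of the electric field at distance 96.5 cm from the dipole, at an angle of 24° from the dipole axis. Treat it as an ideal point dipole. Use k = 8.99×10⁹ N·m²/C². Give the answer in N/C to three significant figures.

Dipole moment p = qd = (2.20×10⁻⁵ C)(0.0250 m) = 5.50×10⁻⁷ C·m.
At angle θ the dipole field magnitude is E = (kp/r³)·√(1 + 3cos²θ).
kp/r³ = (8.99×10⁹)(5.50×10⁻⁷) / (0.965)³ = 5502 N/C.
√(1 + 3cos²24°) = √(1 + 3·0.8346) = √3.5037 ≈ 1.8718.
E ≈ 5502 × 1.872 = 1.030×10⁴ N/C.

E ≈ 1.03×10⁴ N/C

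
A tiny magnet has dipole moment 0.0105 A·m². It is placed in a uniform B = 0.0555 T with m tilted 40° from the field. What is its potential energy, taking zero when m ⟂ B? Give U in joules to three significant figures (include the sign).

U ≈ -4.46×10⁻⁴ J

U = −m·B = −mB cosθ.
U = −(0.0105)(0.0555)·cos40° = -4.464×10⁻⁴ J.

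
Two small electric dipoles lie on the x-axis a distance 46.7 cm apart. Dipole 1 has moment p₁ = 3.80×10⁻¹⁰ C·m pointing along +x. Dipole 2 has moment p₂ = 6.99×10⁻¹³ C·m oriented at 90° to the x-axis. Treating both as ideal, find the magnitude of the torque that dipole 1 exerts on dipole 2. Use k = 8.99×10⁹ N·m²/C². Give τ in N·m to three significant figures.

The second dipole sits on the axis of the first, so the field there is axial: E₁ = 2kp₁/r³ along +x.
E₁ = 2(8.99×10⁹)(3.80×10⁻¹⁰)/(0.467)³ = 67.08 N/C.
Torque on the second dipole: τ = p₂ E₁ sinθ.
τ = (6.99×10⁻¹³)(67.08)·sin90° = 4.689×10⁻¹¹ N·m.

τ ≈ 4.69×10⁻¹¹ N·m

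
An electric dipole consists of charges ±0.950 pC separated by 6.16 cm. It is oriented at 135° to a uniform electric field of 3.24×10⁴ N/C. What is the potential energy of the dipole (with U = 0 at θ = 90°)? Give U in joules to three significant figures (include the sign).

Dipole moment p = qd = (9.50×10⁻¹³ C)(0.0616 m) = 5.852×10⁻¹⁴ C·m.
U = −p·E = −pE cosθ.
U = −(5.852×10⁻¹⁴)(3.24×10⁴)·cos135° = 1.341×10⁻⁹ J.

U ≈ 1.34×10⁻⁹ J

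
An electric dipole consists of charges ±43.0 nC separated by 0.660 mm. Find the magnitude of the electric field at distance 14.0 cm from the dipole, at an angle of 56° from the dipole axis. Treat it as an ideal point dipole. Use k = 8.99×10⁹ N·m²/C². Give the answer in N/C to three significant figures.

Dipole moment p = qd = (4.30×10⁻⁸ C)(6.60×10⁻⁴ m) = 2.838×10⁻¹¹ C·m.
At angle θ the dipole field magnitude is E = (kp/r³)·√(1 + 3cos²θ).
kp/r³ = (8.99×10⁹)(2.838×10⁻¹¹) / (0.140)³ = 92.98 N/C.
√(1 + 3cos²56°) = √(1 + 3·0.3127) = √1.9381 ≈ 1.3922.
E ≈ 92.98 × 1.392 = 129.4 N/C.

E ≈ 129 N/C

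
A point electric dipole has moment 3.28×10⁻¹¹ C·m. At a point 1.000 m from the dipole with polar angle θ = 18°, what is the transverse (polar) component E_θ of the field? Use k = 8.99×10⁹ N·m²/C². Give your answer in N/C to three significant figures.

E_θ ≈ 0.0911 N/C

For a dipole, E_θ = (kp sinθ)/r³.
kp/r³ = (8.99×10⁹)(3.28×10⁻¹¹)/(1.00)³ = 0.2949 N/C.
E_θ = 0.2949·sin18° = 0.09112 N/C.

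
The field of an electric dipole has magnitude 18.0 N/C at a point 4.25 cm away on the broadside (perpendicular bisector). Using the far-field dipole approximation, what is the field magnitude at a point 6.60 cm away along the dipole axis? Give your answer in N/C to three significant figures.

E ≈ 9.61 N/C

Dipole fields scale as 1/r³ in the far field.
The axial field is twice the equatorial field at the same r, so the geometry factor is 2/1.
E₂ = E₁ · (2/1) · (r₁/r₂)³ = 18.0 · 2 · (4.25/6.60)³.
(r₁/r₂)³ = (0.6439)³ = 0.267.
E₂ ≈ 9.613 N/C.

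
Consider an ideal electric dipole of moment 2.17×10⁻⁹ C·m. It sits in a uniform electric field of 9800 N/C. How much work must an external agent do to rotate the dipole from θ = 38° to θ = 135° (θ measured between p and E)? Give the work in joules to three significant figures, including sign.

W ≈ 3.18×10⁻⁵ J

W_ext = ΔU = U(θ₂) − U(θ₁) = −pE cosθ₂ − (−pE cosθ₁) = pE(cosθ₁ − cosθ₂).
W = (2.17×10⁻⁹)(9800)·(cos38° − cos135°) = (2.127×10⁻⁵)·(+1.4951) = 3.180×10⁻⁵ J.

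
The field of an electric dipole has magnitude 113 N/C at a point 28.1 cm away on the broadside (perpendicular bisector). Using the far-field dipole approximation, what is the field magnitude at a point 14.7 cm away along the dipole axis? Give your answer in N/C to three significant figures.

E ≈ 1580 N/C

Dipole fields scale as 1/r³ in the far field.
The axial field is twice the equatorial field at the same r, so the geometry factor is 2/1.
E₂ = E₁ · (2/1) · (r₁/r₂)³ = 113 · 2 · (28.1/14.7)³.
(r₁/r₂)³ = (1.912)³ = 6.985.
E₂ ≈ 1579 N/C.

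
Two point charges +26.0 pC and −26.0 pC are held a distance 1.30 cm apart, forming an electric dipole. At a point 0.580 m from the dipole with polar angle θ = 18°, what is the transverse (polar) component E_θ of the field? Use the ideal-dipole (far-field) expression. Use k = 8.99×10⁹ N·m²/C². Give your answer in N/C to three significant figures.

Dipole moment p = qd = (2.60×10⁻¹¹ C)(0.0130 m) = 3.38×10⁻¹³ C·m.
For a dipole, E_θ = (kp sinθ)/r³.
kp/r³ = (8.99×10⁹)(3.38×10⁻¹³)/(0.580)³ = 0.01557 N/C.
E_θ = 0.01557·sin18° = 0.004813 N/C.

E_θ ≈ 0.00481 N/C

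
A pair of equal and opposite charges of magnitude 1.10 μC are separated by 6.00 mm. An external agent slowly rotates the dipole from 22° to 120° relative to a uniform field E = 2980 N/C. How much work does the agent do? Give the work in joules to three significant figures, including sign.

Dipole moment p = qd = (1.10×10⁻⁶ C)(0.00600 m) = 6.60×10⁻⁹ C·m.
W_ext = ΔU = U(θ₂) − U(θ₁) = −pE cosθ₂ − (−pE cosθ₁) = pE(cosθ₁ − cosθ₂).
W = (6.60×10⁻⁹)(2980)·(cos22° − cos120°) = (1.967×10⁻⁵)·(+1.4272) = 2.807×10⁻⁵ J.

W ≈ 2.81×10⁻⁵ J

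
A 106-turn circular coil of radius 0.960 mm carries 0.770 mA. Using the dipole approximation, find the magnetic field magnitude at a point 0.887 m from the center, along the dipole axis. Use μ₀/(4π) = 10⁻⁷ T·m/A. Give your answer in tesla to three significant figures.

B ≈ 6.77×10⁻¹⁴ T

m = NIA = NIπa² = 106·(7.70×10⁻⁴)·π·(9.60×10⁻⁴)² = 2.363×10⁻⁷ A·m².
On axis B = (μ₀/4π)·2m/r³.
B = 2·(10⁻⁷)·(2.363×10⁻⁷) / (0.887)³ = 6.772×10⁻¹⁴ T.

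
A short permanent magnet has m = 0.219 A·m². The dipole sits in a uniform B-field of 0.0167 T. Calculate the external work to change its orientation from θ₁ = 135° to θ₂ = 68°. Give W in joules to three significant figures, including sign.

W_ext = ΔU = −mB cosθ₂ + mB cosθ₁ = mB(cosθ₁ − cosθ₂).
W = (0.219)(0.0167)·(cos135° − cos68°) = (0.003657)·(-1.0817) = -0.003956 J.

W ≈ -0.00396 J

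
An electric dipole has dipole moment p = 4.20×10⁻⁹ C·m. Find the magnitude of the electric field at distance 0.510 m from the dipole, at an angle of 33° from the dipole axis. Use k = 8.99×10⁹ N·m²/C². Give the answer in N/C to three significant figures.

At angle θ the dipole field magnitude is E = (kp/r³)·√(1 + 3cos²θ).
kp/r³ = (8.99×10⁹)(4.20×10⁻⁹) / (0.510)³ = 284.6 N/C.
√(1 + 3cos²33°) = √(1 + 3·0.7034) = √3.1101 ≈ 1.7635.
E ≈ 284.6 × 1.764 = 502.0 N/C.

E ≈ 502 N/C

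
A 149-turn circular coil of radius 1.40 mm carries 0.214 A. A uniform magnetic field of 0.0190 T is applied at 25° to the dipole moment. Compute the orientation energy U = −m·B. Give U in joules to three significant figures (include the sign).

m = NIA = NIπa² = 149·(0.214)·π·(0.00140)² = 1.963×10⁻⁴ A·m².
U = −m·B = −mB cosθ.
U = −(1.963×10⁻⁴)(0.0190)·cos25° = -3.380×10⁻⁶ J.

U ≈ -3.38×10⁻⁶ J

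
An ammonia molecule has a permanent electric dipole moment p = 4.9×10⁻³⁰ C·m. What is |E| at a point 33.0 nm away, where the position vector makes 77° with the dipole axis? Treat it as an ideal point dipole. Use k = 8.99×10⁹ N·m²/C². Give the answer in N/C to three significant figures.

E ≈ 1320 N/C

At angle θ the dipole field magnitude is E = (kp/r³)·√(1 + 3cos²θ).
kp/r³ = (8.99×10⁹)(4.90×10⁻³⁰) / (3.30×10⁻⁸)³ = 1226 N/C.
√(1 + 3cos²77°) = √(1 + 3·0.0506) = √1.1518 ≈ 1.0732.
E ≈ 1226 × 1.073 = 1316 N/C.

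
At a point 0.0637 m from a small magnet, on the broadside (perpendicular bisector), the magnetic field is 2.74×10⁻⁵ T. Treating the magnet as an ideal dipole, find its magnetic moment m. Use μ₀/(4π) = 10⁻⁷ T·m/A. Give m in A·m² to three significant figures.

m ≈ 0.0708 A·m²

In the equatorial plane B = (μ₀/4π)·m/r³, so m = Br³·4π/(μ₀).
m = (2.74×10⁻⁵)·(0.0637)³ / (10⁻⁷) = 0.07082 A·m².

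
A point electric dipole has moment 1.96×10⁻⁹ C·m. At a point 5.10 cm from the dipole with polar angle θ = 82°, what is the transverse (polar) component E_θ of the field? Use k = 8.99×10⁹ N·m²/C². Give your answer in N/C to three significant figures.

E_θ ≈ 1.32×10⁵ N/C

For a dipole, E_θ = (kp sinθ)/r³.
kp/r³ = (8.99×10⁹)(1.96×10⁻⁹)/(0.0510)³ = 1.328×10⁵ N/C.
E_θ = 1.328×10⁵·sin82° = 1.315×10⁵ N/C.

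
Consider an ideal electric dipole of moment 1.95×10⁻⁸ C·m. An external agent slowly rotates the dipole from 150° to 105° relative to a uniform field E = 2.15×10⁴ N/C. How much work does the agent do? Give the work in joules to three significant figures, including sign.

W_ext = ΔU = U(θ₂) − U(θ₁) = −pE cosθ₂ − (−pE cosθ₁) = pE(cosθ₁ − cosθ₂).
W = (1.95×10⁻⁸)(2.15×10⁴)·(cos150° − cos105°) = (4.192×10⁻⁴)·(-0.6072) = -2.546×10⁻⁴ J.

W ≈ -2.55×10⁻⁴ J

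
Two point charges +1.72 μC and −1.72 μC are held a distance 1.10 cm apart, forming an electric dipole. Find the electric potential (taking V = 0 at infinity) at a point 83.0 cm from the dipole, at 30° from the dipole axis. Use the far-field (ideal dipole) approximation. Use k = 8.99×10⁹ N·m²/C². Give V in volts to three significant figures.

V ≈ 214 V

Dipole moment p = qd = (1.72×10⁻⁶ C)(0.0110 m) = 1.892×10⁻⁸ C·m.
The dipole potential is V = kp cosθ / r².
V = (8.99×10⁹)(1.892×10⁻⁸)·cos30° / (0.830)² = 213.8 V.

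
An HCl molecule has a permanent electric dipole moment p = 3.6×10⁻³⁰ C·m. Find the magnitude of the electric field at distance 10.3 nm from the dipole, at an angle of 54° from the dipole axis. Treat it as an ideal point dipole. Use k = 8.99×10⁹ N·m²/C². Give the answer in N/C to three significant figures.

At angle θ the dipole field magnitude is E = (kp/r³)·√(1 + 3cos²θ).
kp/r³ = (8.99×10⁹)(3.60×10⁻³⁰) / (1.03×10⁻⁸)³ = 2.962×10⁴ N/C.
√(1 + 3cos²54°) = √(1 + 3·0.3455) = √2.0365 ≈ 1.4271.
E ≈ 2.962×10⁴ × 1.427 = 4.227×10⁴ N/C.

E ≈ 4.23×10⁴ N/C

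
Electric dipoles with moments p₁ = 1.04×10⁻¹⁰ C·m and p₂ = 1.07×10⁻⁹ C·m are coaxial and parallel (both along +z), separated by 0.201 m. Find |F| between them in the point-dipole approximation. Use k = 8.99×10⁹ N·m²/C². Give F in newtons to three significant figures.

F ≈ 3.68×10⁻⁶ N

On-axis field of dipole 1 at distance r: E = 2kp₁/r³. Force on dipole 2 is F = p₂·dE/dr (gradient along axis).
dE/dr = −6kp₁/r⁴, so |F| = 6kp₁p₂/r⁴ (attractive for aligned moments).
F = 6(8.99×10⁹)(1.04×10⁻¹⁰)(1.07×10⁻⁹)/(0.201)⁴ = 3.677×10⁻⁶ N.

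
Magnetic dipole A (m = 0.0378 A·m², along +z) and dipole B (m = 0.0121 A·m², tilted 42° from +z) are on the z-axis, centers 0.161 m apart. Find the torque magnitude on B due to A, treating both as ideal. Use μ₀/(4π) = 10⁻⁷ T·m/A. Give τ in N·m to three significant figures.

τ ≈ 1.47×10⁻⁸ N·m

Dipole B is on the axis of dipole A, so B₁ there is axial: B₁ = (μ₀/4π)·2m₁/r³ along +z.
B₁ = 2(10⁻⁷)(0.0378)/(0.161)³ = 1.812×10⁻⁶ T.
τ = m₂ B₁ sinθ.
τ = (0.0121)(1.812×10⁻⁶)·sin42° = 1.467×10⁻⁸ N·m.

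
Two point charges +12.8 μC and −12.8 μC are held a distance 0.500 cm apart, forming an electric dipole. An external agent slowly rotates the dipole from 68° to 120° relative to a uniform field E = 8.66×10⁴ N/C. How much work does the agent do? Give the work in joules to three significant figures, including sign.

Dipole moment p = qd = (1.28×10⁻⁵ C)(0.00500 m) = 6.40×10⁻⁸ C·m.
W_ext = ΔU = U(θ₂) − U(θ₁) = −pE cosθ₂ − (−pE cosθ₁) = pE(cosθ₁ − cosθ₂).
W = (6.40×10⁻⁸)(8.66×10⁴)·(cos68° − cos120°) = (0.005542)·(+0.8746) = 0.004847 J.

W ≈ 0.00485 J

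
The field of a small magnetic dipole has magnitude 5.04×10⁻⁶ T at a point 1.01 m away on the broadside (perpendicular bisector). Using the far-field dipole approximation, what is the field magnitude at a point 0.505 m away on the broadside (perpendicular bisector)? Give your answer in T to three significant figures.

B ≈ 4.03×10⁻⁵ T

Dipole fields scale as 1/r³ in the far field; the geometry is the same at both points.
B₂ = B₁ · (r₁/r₂)³ = 5.04×10⁻⁶ · (1.01/0.505)³.
(r₁/r₂)³ = (2)³ = 8.
B₂ ≈ 4.032×10⁻⁵ T.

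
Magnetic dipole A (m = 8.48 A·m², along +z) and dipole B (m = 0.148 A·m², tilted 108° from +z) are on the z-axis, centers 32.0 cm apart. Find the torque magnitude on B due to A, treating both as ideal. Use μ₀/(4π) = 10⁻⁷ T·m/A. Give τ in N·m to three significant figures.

Dipole B is on the axis of dipole A, so B₁ there is axial: B₁ = (μ₀/4π)·2m₁/r³ along +z.
B₁ = 2(10⁻⁷)(8.48)/(0.320)³ = 5.176×10⁻⁵ T.
τ = m₂ B₁ sinθ.
τ = (0.148)(5.176×10⁻⁵)·sin108° = 7.285×10⁻⁶ N·m.

τ ≈ 7.29×10⁻⁶ N·m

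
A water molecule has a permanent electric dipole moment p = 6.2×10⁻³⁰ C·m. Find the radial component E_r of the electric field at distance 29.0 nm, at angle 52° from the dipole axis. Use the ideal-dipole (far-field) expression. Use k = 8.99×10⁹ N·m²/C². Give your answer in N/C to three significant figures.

For a dipole, E_r = (2kp cosθ)/r³.
kp/r³ = (8.99×10⁹)(6.20×10⁻³⁰)/(2.90×10⁻⁸)³ = 2285 N/C.
E_r = 2·2285·cos52° = 2814 N/C.

E_r ≈ 2810 N/C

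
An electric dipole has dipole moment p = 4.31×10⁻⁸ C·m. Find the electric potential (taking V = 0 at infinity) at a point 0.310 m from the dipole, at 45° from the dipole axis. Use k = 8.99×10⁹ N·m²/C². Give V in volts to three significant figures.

The dipole potential is V = kp cosθ / r².
V = (8.99×10⁹)(4.31×10⁻⁸)·cos45° / (0.310)² = 2851 V.

V ≈ 2850 V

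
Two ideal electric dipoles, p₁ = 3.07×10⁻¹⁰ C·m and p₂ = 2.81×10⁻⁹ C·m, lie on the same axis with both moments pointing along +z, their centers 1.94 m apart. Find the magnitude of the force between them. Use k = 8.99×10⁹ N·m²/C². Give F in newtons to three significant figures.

On-axis field of dipole 1 at distance r: E = 2kp₁/r³. Force on dipole 2 is F = p₂·dE/dr (gradient along axis).
dE/dr = −6kp₁/r⁴, so |F| = 6kp₁p₂/r⁴ (attractive for aligned moments).
F = 6(8.99×10⁹)(3.07×10⁻¹⁰)(2.81×10⁻⁹)/(1.94)⁴ = 3.285×10⁻⁹ N.

F ≈ 3.29×10⁻⁹ N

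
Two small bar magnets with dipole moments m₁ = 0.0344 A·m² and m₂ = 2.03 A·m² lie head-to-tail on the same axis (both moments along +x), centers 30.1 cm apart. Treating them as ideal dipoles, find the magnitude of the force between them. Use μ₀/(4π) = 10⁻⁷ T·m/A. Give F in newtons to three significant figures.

On-axis B of dipole 1: B = (μ₀/4π)·2m₁/r³. Force on dipole 2: F = m₂·dB/dr.
dB/dr = −(μ₀/4π)·6m₁/r⁴, so |F| = (μ₀/4π)·6m₁m₂/r⁴.
F = 6(10⁻⁷)(0.0344)(2.03)/(0.301)⁴ = 5.104×10⁻⁶ N.

F ≈ 5.10×10⁻⁶ N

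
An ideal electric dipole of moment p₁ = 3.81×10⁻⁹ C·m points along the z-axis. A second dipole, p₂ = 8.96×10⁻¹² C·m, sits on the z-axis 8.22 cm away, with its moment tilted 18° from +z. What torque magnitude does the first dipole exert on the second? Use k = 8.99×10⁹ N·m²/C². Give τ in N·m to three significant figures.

The second dipole sits on the axis of the first, so the field there is axial: E₁ = 2kp₁/r³ along +z.
E₁ = 2(8.99×10⁹)(3.81×10⁻⁹)/(0.0822)³ = 1.233×10⁵ N/C.
Torque on the second dipole: τ = p₂ E₁ sinθ.
τ = (8.96×10⁻¹²)(1.233×10⁵)·sin18° = 3.415×10⁻⁷ N·m.

τ ≈ 3.41×10⁻⁷ N·m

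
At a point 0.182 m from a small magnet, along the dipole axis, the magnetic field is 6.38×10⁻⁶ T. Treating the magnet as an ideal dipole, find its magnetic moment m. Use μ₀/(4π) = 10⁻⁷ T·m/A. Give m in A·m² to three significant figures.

m ≈ 0.192 A·m²

On axis B = (μ₀/4π)·2m/r³, so m = Br³·4π/(μ₀·2).
m = (6.38×10⁻⁶)·(0.182)³ / (2·10⁻⁷) = 0.1923 A·m².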